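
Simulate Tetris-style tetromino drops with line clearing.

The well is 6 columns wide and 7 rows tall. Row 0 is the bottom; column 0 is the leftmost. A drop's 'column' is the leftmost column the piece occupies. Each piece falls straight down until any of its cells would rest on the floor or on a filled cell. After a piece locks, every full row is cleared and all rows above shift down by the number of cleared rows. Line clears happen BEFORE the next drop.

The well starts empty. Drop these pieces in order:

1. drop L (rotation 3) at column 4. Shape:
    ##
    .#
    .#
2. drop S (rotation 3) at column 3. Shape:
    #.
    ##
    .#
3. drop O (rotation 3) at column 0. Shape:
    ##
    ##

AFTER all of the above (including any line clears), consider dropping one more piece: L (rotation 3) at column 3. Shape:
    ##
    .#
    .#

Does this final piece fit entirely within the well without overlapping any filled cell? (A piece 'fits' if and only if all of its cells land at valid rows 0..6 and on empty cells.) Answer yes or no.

Drop 1: L rot3 at col 4 lands with bottom-row=0; cleared 0 line(s) (total 0); column heights now [0 0 0 0 3 3], max=3
Drop 2: S rot3 at col 3 lands with bottom-row=3; cleared 0 line(s) (total 0); column heights now [0 0 0 6 5 3], max=6
Drop 3: O rot3 at col 0 lands with bottom-row=0; cleared 0 line(s) (total 0); column heights now [2 2 0 6 5 3], max=6
Test piece L rot3 at col 3 (width 2): heights before test = [2 2 0 6 5 3]; fits = False

Answer: no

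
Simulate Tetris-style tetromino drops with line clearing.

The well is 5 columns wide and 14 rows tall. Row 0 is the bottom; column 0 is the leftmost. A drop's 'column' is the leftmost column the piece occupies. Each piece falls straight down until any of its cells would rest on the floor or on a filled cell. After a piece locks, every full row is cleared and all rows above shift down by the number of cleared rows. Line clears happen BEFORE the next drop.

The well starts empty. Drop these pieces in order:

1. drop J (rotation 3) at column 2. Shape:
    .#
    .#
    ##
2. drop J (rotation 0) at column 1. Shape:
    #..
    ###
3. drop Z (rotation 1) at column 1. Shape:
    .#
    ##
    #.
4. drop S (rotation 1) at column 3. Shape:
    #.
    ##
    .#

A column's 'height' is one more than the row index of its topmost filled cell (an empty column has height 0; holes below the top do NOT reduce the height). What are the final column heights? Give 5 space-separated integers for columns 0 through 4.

Answer: 0 7 8 6 5

Derivation:
Drop 1: J rot3 at col 2 lands with bottom-row=0; cleared 0 line(s) (total 0); column heights now [0 0 1 3 0], max=3
Drop 2: J rot0 at col 1 lands with bottom-row=3; cleared 0 line(s) (total 0); column heights now [0 5 4 4 0], max=5
Drop 3: Z rot1 at col 1 lands with bottom-row=5; cleared 0 line(s) (total 0); column heights now [0 7 8 4 0], max=8
Drop 4: S rot1 at col 3 lands with bottom-row=3; cleared 0 line(s) (total 0); column heights now [0 7 8 6 5], max=8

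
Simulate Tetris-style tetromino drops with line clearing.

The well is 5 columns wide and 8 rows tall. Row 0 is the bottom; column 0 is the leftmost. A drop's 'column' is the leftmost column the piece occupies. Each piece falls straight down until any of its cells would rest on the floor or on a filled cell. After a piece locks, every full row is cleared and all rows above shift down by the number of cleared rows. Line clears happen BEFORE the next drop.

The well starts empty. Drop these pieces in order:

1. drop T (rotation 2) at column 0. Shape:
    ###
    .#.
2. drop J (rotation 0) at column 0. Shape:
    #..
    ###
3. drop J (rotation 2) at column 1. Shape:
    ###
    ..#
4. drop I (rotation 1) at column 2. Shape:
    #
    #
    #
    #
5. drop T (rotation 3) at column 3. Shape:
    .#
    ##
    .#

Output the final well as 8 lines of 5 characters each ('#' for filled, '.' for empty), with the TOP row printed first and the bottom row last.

Drop 1: T rot2 at col 0 lands with bottom-row=0; cleared 0 line(s) (total 0); column heights now [2 2 2 0 0], max=2
Drop 2: J rot0 at col 0 lands with bottom-row=2; cleared 0 line(s) (total 0); column heights now [4 3 3 0 0], max=4
Drop 3: J rot2 at col 1 lands with bottom-row=2; cleared 0 line(s) (total 0); column heights now [4 4 4 4 0], max=4
Drop 4: I rot1 at col 2 lands with bottom-row=4; cleared 0 line(s) (total 0); column heights now [4 4 8 4 0], max=8
Drop 5: T rot3 at col 3 lands with bottom-row=3; cleared 1 line(s) (total 1); column heights now [3 3 7 4 5], max=7

Answer: .....
..#..
..#..
..#.#
..###
####.
###..
.#...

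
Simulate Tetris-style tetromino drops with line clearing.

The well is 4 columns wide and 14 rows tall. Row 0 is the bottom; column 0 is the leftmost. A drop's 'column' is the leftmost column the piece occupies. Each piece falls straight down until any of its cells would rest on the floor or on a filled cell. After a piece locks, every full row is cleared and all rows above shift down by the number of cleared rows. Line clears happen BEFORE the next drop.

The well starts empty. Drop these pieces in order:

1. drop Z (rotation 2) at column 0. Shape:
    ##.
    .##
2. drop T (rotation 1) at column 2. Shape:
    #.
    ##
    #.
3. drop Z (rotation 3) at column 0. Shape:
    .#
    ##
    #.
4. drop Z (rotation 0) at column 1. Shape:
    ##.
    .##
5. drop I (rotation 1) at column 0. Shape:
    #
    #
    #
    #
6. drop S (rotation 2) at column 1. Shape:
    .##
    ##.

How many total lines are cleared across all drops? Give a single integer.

Answer: 1

Derivation:
Drop 1: Z rot2 at col 0 lands with bottom-row=0; cleared 0 line(s) (total 0); column heights now [2 2 1 0], max=2
Drop 2: T rot1 at col 2 lands with bottom-row=1; cleared 0 line(s) (total 0); column heights now [2 2 4 3], max=4
Drop 3: Z rot3 at col 0 lands with bottom-row=2; cleared 0 line(s) (total 0); column heights now [4 5 4 3], max=5
Drop 4: Z rot0 at col 1 lands with bottom-row=4; cleared 0 line(s) (total 0); column heights now [4 6 6 5], max=6
Drop 5: I rot1 at col 0 lands with bottom-row=4; cleared 1 line(s) (total 1); column heights now [7 5 5 3], max=7
Drop 6: S rot2 at col 1 lands with bottom-row=5; cleared 0 line(s) (total 1); column heights now [7 6 7 7], max=7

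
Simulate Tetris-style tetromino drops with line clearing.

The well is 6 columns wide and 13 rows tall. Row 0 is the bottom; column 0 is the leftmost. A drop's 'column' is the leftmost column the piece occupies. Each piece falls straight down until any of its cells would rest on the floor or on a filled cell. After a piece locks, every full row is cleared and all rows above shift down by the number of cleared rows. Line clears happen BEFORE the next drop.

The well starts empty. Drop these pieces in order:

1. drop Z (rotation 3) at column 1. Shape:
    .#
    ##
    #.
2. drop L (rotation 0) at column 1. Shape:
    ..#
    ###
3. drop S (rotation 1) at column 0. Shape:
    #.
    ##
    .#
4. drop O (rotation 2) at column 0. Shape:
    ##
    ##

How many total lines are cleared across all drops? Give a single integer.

Drop 1: Z rot3 at col 1 lands with bottom-row=0; cleared 0 line(s) (total 0); column heights now [0 2 3 0 0 0], max=3
Drop 2: L rot0 at col 1 lands with bottom-row=3; cleared 0 line(s) (total 0); column heights now [0 4 4 5 0 0], max=5
Drop 3: S rot1 at col 0 lands with bottom-row=4; cleared 0 line(s) (total 0); column heights now [7 6 4 5 0 0], max=7
Drop 4: O rot2 at col 0 lands with bottom-row=7; cleared 0 line(s) (total 0); column heights now [9 9 4 5 0 0], max=9

Answer: 0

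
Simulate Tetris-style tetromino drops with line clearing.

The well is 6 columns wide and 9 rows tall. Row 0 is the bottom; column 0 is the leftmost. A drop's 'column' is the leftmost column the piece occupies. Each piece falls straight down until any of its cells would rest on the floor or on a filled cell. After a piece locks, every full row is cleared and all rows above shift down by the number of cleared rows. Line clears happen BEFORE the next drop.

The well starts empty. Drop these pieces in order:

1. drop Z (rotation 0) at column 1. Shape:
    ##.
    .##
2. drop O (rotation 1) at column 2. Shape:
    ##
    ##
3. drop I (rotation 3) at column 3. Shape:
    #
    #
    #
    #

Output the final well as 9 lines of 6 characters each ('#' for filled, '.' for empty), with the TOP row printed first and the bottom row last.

Drop 1: Z rot0 at col 1 lands with bottom-row=0; cleared 0 line(s) (total 0); column heights now [0 2 2 1 0 0], max=2
Drop 2: O rot1 at col 2 lands with bottom-row=2; cleared 0 line(s) (total 0); column heights now [0 2 4 4 0 0], max=4
Drop 3: I rot3 at col 3 lands with bottom-row=4; cleared 0 line(s) (total 0); column heights now [0 2 4 8 0 0], max=8

Answer: ......
...#..
...#..
...#..
...#..
..##..
..##..
.##...
..##..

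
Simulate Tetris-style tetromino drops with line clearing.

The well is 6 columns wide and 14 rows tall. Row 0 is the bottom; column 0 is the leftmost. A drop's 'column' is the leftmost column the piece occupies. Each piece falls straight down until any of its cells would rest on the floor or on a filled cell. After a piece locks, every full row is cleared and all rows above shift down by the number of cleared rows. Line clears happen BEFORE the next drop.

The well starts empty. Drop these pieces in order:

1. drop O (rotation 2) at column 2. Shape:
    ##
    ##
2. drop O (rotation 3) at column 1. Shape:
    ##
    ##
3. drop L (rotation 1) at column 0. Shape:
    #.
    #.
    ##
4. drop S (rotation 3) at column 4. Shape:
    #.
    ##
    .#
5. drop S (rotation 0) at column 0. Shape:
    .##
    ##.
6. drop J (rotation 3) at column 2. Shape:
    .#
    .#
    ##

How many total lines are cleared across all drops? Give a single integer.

Drop 1: O rot2 at col 2 lands with bottom-row=0; cleared 0 line(s) (total 0); column heights now [0 0 2 2 0 0], max=2
Drop 2: O rot3 at col 1 lands with bottom-row=2; cleared 0 line(s) (total 0); column heights now [0 4 4 2 0 0], max=4
Drop 3: L rot1 at col 0 lands with bottom-row=4; cleared 0 line(s) (total 0); column heights now [7 5 4 2 0 0], max=7
Drop 4: S rot3 at col 4 lands with bottom-row=0; cleared 0 line(s) (total 0); column heights now [7 5 4 2 3 2], max=7
Drop 5: S rot0 at col 0 lands with bottom-row=7; cleared 0 line(s) (total 0); column heights now [8 9 9 2 3 2], max=9
Drop 6: J rot3 at col 2 lands with bottom-row=9; cleared 0 line(s) (total 0); column heights now [8 9 10 12 3 2], max=12

Answer: 0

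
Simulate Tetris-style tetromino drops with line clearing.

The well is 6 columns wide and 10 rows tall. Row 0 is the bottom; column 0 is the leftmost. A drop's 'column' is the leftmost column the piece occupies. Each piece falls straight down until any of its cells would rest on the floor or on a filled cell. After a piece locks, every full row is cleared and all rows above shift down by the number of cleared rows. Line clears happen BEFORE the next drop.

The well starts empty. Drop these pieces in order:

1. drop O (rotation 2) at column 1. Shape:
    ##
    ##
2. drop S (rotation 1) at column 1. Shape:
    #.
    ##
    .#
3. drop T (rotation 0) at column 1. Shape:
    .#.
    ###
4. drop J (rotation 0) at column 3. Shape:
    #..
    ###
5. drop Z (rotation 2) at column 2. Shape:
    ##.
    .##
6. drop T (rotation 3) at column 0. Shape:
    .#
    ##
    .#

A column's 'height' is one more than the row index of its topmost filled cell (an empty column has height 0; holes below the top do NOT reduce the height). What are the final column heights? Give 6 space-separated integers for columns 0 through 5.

Drop 1: O rot2 at col 1 lands with bottom-row=0; cleared 0 line(s) (total 0); column heights now [0 2 2 0 0 0], max=2
Drop 2: S rot1 at col 1 lands with bottom-row=2; cleared 0 line(s) (total 0); column heights now [0 5 4 0 0 0], max=5
Drop 3: T rot0 at col 1 lands with bottom-row=5; cleared 0 line(s) (total 0); column heights now [0 6 7 6 0 0], max=7
Drop 4: J rot0 at col 3 lands with bottom-row=6; cleared 0 line(s) (total 0); column heights now [0 6 7 8 7 7], max=8
Drop 5: Z rot2 at col 2 lands with bottom-row=8; cleared 0 line(s) (total 0); column heights now [0 6 10 10 9 7], max=10
Drop 6: T rot3 at col 0 lands with bottom-row=6; cleared 0 line(s) (total 0); column heights now [8 9 10 10 9 7], max=10

Answer: 8 9 10 10 9 7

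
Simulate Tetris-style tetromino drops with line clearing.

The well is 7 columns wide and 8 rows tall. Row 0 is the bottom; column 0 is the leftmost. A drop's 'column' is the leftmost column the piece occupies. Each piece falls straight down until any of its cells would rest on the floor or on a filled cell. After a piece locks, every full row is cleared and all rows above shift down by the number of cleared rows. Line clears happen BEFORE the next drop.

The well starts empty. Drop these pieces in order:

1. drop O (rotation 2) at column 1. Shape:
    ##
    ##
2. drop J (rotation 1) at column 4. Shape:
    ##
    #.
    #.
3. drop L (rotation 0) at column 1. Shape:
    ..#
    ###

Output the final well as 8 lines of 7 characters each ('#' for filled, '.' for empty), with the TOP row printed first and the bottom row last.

Drop 1: O rot2 at col 1 lands with bottom-row=0; cleared 0 line(s) (total 0); column heights now [0 2 2 0 0 0 0], max=2
Drop 2: J rot1 at col 4 lands with bottom-row=0; cleared 0 line(s) (total 0); column heights now [0 2 2 0 3 3 0], max=3
Drop 3: L rot0 at col 1 lands with bottom-row=2; cleared 0 line(s) (total 0); column heights now [0 3 3 4 3 3 0], max=4

Answer: .......
.......
.......
.......
...#...
.#####.
.##.#..
.##.#..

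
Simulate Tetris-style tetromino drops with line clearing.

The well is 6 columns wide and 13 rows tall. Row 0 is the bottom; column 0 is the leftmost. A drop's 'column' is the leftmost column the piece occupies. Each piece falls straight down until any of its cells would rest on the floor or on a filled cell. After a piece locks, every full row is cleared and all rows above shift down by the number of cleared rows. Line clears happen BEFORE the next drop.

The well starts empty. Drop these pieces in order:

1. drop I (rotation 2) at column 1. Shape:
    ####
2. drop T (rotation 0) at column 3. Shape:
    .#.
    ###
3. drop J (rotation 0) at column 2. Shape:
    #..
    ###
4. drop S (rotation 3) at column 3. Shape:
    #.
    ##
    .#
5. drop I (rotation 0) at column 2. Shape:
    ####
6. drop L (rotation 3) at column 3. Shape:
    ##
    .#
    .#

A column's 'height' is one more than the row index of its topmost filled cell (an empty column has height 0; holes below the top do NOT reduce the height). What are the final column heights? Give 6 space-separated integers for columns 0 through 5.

Answer: 0 1 8 11 11 8

Derivation:
Drop 1: I rot2 at col 1 lands with bottom-row=0; cleared 0 line(s) (total 0); column heights now [0 1 1 1 1 0], max=1
Drop 2: T rot0 at col 3 lands with bottom-row=1; cleared 0 line(s) (total 0); column heights now [0 1 1 2 3 2], max=3
Drop 3: J rot0 at col 2 lands with bottom-row=3; cleared 0 line(s) (total 0); column heights now [0 1 5 4 4 2], max=5
Drop 4: S rot3 at col 3 lands with bottom-row=4; cleared 0 line(s) (total 0); column heights now [0 1 5 7 6 2], max=7
Drop 5: I rot0 at col 2 lands with bottom-row=7; cleared 0 line(s) (total 0); column heights now [0 1 8 8 8 8], max=8
Drop 6: L rot3 at col 3 lands with bottom-row=8; cleared 0 line(s) (total 0); column heights now [0 1 8 11 11 8], max=11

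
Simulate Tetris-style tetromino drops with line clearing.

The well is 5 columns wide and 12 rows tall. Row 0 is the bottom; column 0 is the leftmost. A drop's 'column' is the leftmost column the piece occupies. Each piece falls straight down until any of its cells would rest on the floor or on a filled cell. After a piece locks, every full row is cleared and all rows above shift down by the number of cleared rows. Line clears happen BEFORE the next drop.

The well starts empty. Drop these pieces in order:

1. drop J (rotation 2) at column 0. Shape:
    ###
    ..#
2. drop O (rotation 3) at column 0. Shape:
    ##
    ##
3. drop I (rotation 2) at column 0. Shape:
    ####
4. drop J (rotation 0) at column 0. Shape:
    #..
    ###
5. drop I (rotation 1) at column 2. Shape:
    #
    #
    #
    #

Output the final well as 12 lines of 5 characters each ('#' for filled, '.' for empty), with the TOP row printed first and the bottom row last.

Answer: .....
.....
..#..
..#..
..#..
#.#..
###..
####.
##...
##...
###..
..#..

Derivation:
Drop 1: J rot2 at col 0 lands with bottom-row=0; cleared 0 line(s) (total 0); column heights now [2 2 2 0 0], max=2
Drop 2: O rot3 at col 0 lands with bottom-row=2; cleared 0 line(s) (total 0); column heights now [4 4 2 0 0], max=4
Drop 3: I rot2 at col 0 lands with bottom-row=4; cleared 0 line(s) (total 0); column heights now [5 5 5 5 0], max=5
Drop 4: J rot0 at col 0 lands with bottom-row=5; cleared 0 line(s) (total 0); column heights now [7 6 6 5 0], max=7
Drop 5: I rot1 at col 2 lands with bottom-row=6; cleared 0 line(s) (total 0); column heights now [7 6 10 5 0], max=10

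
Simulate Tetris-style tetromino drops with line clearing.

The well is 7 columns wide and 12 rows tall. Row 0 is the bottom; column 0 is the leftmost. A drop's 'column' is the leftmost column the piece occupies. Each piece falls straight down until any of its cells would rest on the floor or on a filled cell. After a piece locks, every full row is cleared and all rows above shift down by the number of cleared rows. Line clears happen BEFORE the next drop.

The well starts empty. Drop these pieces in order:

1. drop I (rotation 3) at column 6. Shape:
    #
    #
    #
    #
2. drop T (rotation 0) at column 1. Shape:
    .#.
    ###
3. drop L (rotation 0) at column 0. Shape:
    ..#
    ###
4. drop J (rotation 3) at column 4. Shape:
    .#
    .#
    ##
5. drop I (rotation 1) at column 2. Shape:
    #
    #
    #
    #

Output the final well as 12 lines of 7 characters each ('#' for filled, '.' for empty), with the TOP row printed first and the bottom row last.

Drop 1: I rot3 at col 6 lands with bottom-row=0; cleared 0 line(s) (total 0); column heights now [0 0 0 0 0 0 4], max=4
Drop 2: T rot0 at col 1 lands with bottom-row=0; cleared 0 line(s) (total 0); column heights now [0 1 2 1 0 0 4], max=4
Drop 3: L rot0 at col 0 lands with bottom-row=2; cleared 0 line(s) (total 0); column heights now [3 3 4 1 0 0 4], max=4
Drop 4: J rot3 at col 4 lands with bottom-row=0; cleared 0 line(s) (total 0); column heights now [3 3 4 1 1 3 4], max=4
Drop 5: I rot1 at col 2 lands with bottom-row=4; cleared 0 line(s) (total 0); column heights now [3 3 8 1 1 3 4], max=8

Answer: .......
.......
.......
.......
..#....
..#....
..#....
..#....
..#...#
###..##
..#..##
.######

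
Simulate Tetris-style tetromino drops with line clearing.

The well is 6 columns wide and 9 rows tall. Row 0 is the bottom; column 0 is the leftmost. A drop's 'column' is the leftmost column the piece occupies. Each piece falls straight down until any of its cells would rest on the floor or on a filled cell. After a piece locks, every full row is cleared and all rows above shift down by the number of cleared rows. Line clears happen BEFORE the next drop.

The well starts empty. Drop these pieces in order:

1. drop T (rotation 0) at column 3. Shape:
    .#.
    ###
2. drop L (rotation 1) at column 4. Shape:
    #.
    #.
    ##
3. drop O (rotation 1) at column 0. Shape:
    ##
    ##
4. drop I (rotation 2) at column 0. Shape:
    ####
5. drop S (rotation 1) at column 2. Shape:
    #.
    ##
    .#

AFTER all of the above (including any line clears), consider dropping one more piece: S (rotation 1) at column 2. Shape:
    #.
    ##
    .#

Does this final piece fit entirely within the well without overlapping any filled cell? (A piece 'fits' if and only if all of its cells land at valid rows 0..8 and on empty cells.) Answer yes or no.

Answer: yes

Derivation:
Drop 1: T rot0 at col 3 lands with bottom-row=0; cleared 0 line(s) (total 0); column heights now [0 0 0 1 2 1], max=2
Drop 2: L rot1 at col 4 lands with bottom-row=2; cleared 0 line(s) (total 0); column heights now [0 0 0 1 5 3], max=5
Drop 3: O rot1 at col 0 lands with bottom-row=0; cleared 0 line(s) (total 0); column heights now [2 2 0 1 5 3], max=5
Drop 4: I rot2 at col 0 lands with bottom-row=2; cleared 1 line(s) (total 1); column heights now [2 2 0 1 4 1], max=4
Drop 5: S rot1 at col 2 lands with bottom-row=1; cleared 0 line(s) (total 1); column heights now [2 2 4 3 4 1], max=4
Test piece S rot1 at col 2 (width 2): heights before test = [2 2 4 3 4 1]; fits = True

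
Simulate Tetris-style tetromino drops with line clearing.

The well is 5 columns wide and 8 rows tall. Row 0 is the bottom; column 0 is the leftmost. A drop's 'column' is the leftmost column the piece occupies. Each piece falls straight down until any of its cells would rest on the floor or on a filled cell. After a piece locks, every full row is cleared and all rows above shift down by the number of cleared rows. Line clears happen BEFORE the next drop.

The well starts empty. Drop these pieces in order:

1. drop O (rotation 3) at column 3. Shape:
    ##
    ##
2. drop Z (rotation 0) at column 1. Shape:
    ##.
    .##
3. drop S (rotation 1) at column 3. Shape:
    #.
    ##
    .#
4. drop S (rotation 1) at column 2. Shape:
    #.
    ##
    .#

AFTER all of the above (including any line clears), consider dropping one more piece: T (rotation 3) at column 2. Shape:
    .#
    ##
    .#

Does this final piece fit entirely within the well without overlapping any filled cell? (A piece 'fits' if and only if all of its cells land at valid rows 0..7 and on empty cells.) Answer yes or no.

Drop 1: O rot3 at col 3 lands with bottom-row=0; cleared 0 line(s) (total 0); column heights now [0 0 0 2 2], max=2
Drop 2: Z rot0 at col 1 lands with bottom-row=2; cleared 0 line(s) (total 0); column heights now [0 4 4 3 2], max=4
Drop 3: S rot1 at col 3 lands with bottom-row=2; cleared 0 line(s) (total 0); column heights now [0 4 4 5 4], max=5
Drop 4: S rot1 at col 2 lands with bottom-row=5; cleared 0 line(s) (total 0); column heights now [0 4 8 7 4], max=8
Test piece T rot3 at col 2 (width 2): heights before test = [0 4 8 7 4]; fits = False

Answer: no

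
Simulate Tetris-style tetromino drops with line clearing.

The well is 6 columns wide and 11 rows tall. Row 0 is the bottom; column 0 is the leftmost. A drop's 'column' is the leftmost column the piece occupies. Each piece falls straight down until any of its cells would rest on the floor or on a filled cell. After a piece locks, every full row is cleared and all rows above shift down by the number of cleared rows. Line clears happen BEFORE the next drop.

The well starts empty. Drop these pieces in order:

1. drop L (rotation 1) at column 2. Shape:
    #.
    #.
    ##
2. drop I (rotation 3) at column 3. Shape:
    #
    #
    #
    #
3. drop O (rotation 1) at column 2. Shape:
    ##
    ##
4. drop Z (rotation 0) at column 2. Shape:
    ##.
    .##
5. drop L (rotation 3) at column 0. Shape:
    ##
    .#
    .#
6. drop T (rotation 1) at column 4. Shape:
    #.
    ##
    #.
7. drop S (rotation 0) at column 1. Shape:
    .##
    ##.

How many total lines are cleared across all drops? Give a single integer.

Answer: 0

Derivation:
Drop 1: L rot1 at col 2 lands with bottom-row=0; cleared 0 line(s) (total 0); column heights now [0 0 3 1 0 0], max=3
Drop 2: I rot3 at col 3 lands with bottom-row=1; cleared 0 line(s) (total 0); column heights now [0 0 3 5 0 0], max=5
Drop 3: O rot1 at col 2 lands with bottom-row=5; cleared 0 line(s) (total 0); column heights now [0 0 7 7 0 0], max=7
Drop 4: Z rot0 at col 2 lands with bottom-row=7; cleared 0 line(s) (total 0); column heights now [0 0 9 9 8 0], max=9
Drop 5: L rot3 at col 0 lands with bottom-row=0; cleared 0 line(s) (total 0); column heights now [3 3 9 9 8 0], max=9
Drop 6: T rot1 at col 4 lands with bottom-row=8; cleared 0 line(s) (total 0); column heights now [3 3 9 9 11 10], max=11
Drop 7: S rot0 at col 1 lands with bottom-row=9; cleared 0 line(s) (total 0); column heights now [3 10 11 11 11 10], max=11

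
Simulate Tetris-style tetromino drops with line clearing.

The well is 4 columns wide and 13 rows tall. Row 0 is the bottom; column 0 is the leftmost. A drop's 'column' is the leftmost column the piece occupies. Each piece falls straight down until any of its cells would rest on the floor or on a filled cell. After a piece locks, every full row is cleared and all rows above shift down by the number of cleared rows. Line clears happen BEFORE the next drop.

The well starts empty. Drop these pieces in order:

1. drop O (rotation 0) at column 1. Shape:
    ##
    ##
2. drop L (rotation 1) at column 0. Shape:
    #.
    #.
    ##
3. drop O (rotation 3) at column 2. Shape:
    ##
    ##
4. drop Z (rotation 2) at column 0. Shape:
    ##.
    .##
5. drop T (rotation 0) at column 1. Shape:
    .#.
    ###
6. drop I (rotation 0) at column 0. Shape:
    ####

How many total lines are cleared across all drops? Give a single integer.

Answer: 2

Derivation:
Drop 1: O rot0 at col 1 lands with bottom-row=0; cleared 0 line(s) (total 0); column heights now [0 2 2 0], max=2
Drop 2: L rot1 at col 0 lands with bottom-row=2; cleared 0 line(s) (total 0); column heights now [5 3 2 0], max=5
Drop 3: O rot3 at col 2 lands with bottom-row=2; cleared 1 line(s) (total 1); column heights now [4 2 3 3], max=4
Drop 4: Z rot2 at col 0 lands with bottom-row=3; cleared 0 line(s) (total 1); column heights now [5 5 4 3], max=5
Drop 5: T rot0 at col 1 lands with bottom-row=5; cleared 0 line(s) (total 1); column heights now [5 6 7 6], max=7
Drop 6: I rot0 at col 0 lands with bottom-row=7; cleared 1 line(s) (total 2); column heights now [5 6 7 6], max=7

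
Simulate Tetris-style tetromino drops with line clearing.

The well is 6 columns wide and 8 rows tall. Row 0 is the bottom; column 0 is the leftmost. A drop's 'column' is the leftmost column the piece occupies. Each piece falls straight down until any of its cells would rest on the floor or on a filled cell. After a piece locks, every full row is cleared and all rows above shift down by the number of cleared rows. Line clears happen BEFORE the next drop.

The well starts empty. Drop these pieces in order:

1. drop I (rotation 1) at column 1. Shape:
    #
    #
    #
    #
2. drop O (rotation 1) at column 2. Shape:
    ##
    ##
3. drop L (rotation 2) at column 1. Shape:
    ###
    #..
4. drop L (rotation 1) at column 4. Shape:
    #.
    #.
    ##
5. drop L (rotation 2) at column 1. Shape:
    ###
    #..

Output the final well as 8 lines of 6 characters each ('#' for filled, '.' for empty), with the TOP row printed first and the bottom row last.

Answer: .###..
.#....
.###..
.#....
.#....
.#..#.
.####.
.#####

Derivation:
Drop 1: I rot1 at col 1 lands with bottom-row=0; cleared 0 line(s) (total 0); column heights now [0 4 0 0 0 0], max=4
Drop 2: O rot1 at col 2 lands with bottom-row=0; cleared 0 line(s) (total 0); column heights now [0 4 2 2 0 0], max=4
Drop 3: L rot2 at col 1 lands with bottom-row=4; cleared 0 line(s) (total 0); column heights now [0 6 6 6 0 0], max=6
Drop 4: L rot1 at col 4 lands with bottom-row=0; cleared 0 line(s) (total 0); column heights now [0 6 6 6 3 1], max=6
Drop 5: L rot2 at col 1 lands with bottom-row=6; cleared 0 line(s) (total 0); column heights now [0 8 8 8 3 1], max=8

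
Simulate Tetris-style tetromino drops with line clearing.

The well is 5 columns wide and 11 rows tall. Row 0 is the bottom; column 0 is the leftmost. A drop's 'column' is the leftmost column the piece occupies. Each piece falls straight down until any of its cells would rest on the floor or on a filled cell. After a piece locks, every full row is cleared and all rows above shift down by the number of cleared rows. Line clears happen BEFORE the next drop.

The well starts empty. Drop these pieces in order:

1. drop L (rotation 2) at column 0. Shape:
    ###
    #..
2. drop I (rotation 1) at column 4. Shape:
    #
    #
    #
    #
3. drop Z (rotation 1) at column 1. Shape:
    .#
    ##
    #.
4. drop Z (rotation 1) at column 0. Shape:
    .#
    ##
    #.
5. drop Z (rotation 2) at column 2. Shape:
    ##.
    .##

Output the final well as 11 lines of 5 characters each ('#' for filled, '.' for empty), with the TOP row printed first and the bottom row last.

Drop 1: L rot2 at col 0 lands with bottom-row=0; cleared 0 line(s) (total 0); column heights now [2 2 2 0 0], max=2
Drop 2: I rot1 at col 4 lands with bottom-row=0; cleared 0 line(s) (total 0); column heights now [2 2 2 0 4], max=4
Drop 3: Z rot1 at col 1 lands with bottom-row=2; cleared 0 line(s) (total 0); column heights now [2 4 5 0 4], max=5
Drop 4: Z rot1 at col 0 lands with bottom-row=3; cleared 0 line(s) (total 0); column heights now [5 6 5 0 4], max=6
Drop 5: Z rot2 at col 2 lands with bottom-row=4; cleared 1 line(s) (total 1); column heights now [4 5 5 5 4], max=5

Answer: .....
.....
.....
.....
.....
.....
.###.
###.#
.#..#
###.#
#...#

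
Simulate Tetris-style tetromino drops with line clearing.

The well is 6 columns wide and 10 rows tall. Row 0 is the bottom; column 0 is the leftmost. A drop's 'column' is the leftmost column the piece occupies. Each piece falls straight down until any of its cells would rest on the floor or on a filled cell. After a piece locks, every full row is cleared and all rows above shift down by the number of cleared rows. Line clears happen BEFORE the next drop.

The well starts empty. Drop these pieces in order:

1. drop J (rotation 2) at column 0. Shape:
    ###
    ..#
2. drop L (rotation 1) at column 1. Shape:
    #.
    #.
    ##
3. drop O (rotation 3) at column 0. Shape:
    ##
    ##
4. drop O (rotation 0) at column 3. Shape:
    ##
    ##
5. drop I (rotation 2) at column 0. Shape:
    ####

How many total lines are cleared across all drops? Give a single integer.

Drop 1: J rot2 at col 0 lands with bottom-row=0; cleared 0 line(s) (total 0); column heights now [2 2 2 0 0 0], max=2
Drop 2: L rot1 at col 1 lands with bottom-row=2; cleared 0 line(s) (total 0); column heights now [2 5 3 0 0 0], max=5
Drop 3: O rot3 at col 0 lands with bottom-row=5; cleared 0 line(s) (total 0); column heights now [7 7 3 0 0 0], max=7
Drop 4: O rot0 at col 3 lands with bottom-row=0; cleared 0 line(s) (total 0); column heights now [7 7 3 2 2 0], max=7
Drop 5: I rot2 at col 0 lands with bottom-row=7; cleared 0 line(s) (total 0); column heights now [8 8 8 8 2 0], max=8

Answer: 0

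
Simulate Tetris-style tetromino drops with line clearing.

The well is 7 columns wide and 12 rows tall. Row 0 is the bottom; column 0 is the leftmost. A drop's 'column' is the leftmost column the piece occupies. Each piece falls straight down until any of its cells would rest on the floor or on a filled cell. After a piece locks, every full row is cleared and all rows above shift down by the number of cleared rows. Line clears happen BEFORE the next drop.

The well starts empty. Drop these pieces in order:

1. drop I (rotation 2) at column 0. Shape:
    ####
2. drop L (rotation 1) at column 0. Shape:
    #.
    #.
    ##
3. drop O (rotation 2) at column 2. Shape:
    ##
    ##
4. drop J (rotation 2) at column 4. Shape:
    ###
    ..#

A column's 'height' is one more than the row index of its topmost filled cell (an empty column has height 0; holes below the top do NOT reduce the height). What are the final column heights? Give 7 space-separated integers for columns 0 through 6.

Answer: 3 1 2 2 0 0 1

Derivation:
Drop 1: I rot2 at col 0 lands with bottom-row=0; cleared 0 line(s) (total 0); column heights now [1 1 1 1 0 0 0], max=1
Drop 2: L rot1 at col 0 lands with bottom-row=1; cleared 0 line(s) (total 0); column heights now [4 2 1 1 0 0 0], max=4
Drop 3: O rot2 at col 2 lands with bottom-row=1; cleared 0 line(s) (total 0); column heights now [4 2 3 3 0 0 0], max=4
Drop 4: J rot2 at col 4 lands with bottom-row=0; cleared 1 line(s) (total 1); column heights now [3 1 2 2 0 0 1], max=3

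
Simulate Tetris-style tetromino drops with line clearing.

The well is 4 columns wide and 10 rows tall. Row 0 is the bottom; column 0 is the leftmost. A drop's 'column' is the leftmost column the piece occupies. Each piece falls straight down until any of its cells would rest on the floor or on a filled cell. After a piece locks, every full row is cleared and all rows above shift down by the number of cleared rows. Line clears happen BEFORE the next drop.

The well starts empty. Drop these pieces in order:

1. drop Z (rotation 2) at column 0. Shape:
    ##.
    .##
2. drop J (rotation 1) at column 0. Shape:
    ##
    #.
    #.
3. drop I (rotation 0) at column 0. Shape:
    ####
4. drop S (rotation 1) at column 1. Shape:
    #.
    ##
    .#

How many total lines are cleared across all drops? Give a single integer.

Drop 1: Z rot2 at col 0 lands with bottom-row=0; cleared 0 line(s) (total 0); column heights now [2 2 1 0], max=2
Drop 2: J rot1 at col 0 lands with bottom-row=2; cleared 0 line(s) (total 0); column heights now [5 5 1 0], max=5
Drop 3: I rot0 at col 0 lands with bottom-row=5; cleared 1 line(s) (total 1); column heights now [5 5 1 0], max=5
Drop 4: S rot1 at col 1 lands with bottom-row=4; cleared 0 line(s) (total 1); column heights now [5 7 6 0], max=7

Answer: 1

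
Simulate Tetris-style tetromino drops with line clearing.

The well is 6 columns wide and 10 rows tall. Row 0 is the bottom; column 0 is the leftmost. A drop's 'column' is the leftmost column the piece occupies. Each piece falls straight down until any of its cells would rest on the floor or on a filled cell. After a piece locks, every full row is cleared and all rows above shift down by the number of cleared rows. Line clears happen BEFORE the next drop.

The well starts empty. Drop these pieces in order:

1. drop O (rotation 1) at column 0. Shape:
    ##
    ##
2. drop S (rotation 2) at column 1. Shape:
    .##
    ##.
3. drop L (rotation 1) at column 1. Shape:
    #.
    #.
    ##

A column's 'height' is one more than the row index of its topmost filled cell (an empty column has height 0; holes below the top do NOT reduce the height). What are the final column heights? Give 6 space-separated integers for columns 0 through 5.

Answer: 2 7 5 4 0 0

Derivation:
Drop 1: O rot1 at col 0 lands with bottom-row=0; cleared 0 line(s) (total 0); column heights now [2 2 0 0 0 0], max=2
Drop 2: S rot2 at col 1 lands with bottom-row=2; cleared 0 line(s) (total 0); column heights now [2 3 4 4 0 0], max=4
Drop 3: L rot1 at col 1 lands with bottom-row=4; cleared 0 line(s) (total 0); column heights now [2 7 5 4 0 0], max=7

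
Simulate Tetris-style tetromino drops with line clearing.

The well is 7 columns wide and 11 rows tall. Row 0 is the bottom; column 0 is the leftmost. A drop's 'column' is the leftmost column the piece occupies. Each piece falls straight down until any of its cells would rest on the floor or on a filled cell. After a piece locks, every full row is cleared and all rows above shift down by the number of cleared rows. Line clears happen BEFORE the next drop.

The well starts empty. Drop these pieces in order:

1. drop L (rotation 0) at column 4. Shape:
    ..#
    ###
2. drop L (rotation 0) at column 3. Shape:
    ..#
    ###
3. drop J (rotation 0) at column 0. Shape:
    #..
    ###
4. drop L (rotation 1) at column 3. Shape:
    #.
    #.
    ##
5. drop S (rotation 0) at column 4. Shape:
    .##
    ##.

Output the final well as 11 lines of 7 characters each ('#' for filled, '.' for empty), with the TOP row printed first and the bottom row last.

Answer: .......
.......
.......
.......
.......
.......
...#.##
...###.
...###.
#..####
###.###

Derivation:
Drop 1: L rot0 at col 4 lands with bottom-row=0; cleared 0 line(s) (total 0); column heights now [0 0 0 0 1 1 2], max=2
Drop 2: L rot0 at col 3 lands with bottom-row=1; cleared 0 line(s) (total 0); column heights now [0 0 0 2 2 3 2], max=3
Drop 3: J rot0 at col 0 lands with bottom-row=0; cleared 0 line(s) (total 0); column heights now [2 1 1 2 2 3 2], max=3
Drop 4: L rot1 at col 3 lands with bottom-row=2; cleared 0 line(s) (total 0); column heights now [2 1 1 5 3 3 2], max=5
Drop 5: S rot0 at col 4 lands with bottom-row=3; cleared 0 line(s) (total 0); column heights now [2 1 1 5 4 5 5], max=5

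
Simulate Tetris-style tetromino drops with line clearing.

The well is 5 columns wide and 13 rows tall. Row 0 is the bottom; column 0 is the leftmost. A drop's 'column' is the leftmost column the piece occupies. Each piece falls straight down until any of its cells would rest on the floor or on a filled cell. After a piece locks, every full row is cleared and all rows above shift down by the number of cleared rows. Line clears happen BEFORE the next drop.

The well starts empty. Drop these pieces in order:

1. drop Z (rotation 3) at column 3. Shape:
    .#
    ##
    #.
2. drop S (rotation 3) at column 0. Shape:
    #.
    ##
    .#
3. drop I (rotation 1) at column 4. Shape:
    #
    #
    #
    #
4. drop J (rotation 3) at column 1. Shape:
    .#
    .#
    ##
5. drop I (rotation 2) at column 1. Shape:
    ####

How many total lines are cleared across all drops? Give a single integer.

Answer: 0

Derivation:
Drop 1: Z rot3 at col 3 lands with bottom-row=0; cleared 0 line(s) (total 0); column heights now [0 0 0 2 3], max=3
Drop 2: S rot3 at col 0 lands with bottom-row=0; cleared 0 line(s) (total 0); column heights now [3 2 0 2 3], max=3
Drop 3: I rot1 at col 4 lands with bottom-row=3; cleared 0 line(s) (total 0); column heights now [3 2 0 2 7], max=7
Drop 4: J rot3 at col 1 lands with bottom-row=2; cleared 0 line(s) (total 0); column heights now [3 3 5 2 7], max=7
Drop 5: I rot2 at col 1 lands with bottom-row=7; cleared 0 line(s) (total 0); column heights now [3 8 8 8 8], max=8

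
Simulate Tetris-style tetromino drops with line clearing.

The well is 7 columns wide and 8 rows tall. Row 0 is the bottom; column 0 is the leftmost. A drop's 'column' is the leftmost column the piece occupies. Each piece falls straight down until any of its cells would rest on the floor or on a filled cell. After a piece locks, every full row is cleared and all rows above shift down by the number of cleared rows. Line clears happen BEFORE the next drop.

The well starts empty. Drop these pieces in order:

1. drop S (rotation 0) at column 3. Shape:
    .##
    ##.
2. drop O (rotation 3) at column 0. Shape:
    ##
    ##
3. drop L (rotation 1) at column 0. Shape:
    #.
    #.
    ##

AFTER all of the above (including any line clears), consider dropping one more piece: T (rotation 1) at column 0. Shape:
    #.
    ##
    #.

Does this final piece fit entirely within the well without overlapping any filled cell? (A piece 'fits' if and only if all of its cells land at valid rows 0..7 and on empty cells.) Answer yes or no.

Answer: yes

Derivation:
Drop 1: S rot0 at col 3 lands with bottom-row=0; cleared 0 line(s) (total 0); column heights now [0 0 0 1 2 2 0], max=2
Drop 2: O rot3 at col 0 lands with bottom-row=0; cleared 0 line(s) (total 0); column heights now [2 2 0 1 2 2 0], max=2
Drop 3: L rot1 at col 0 lands with bottom-row=2; cleared 0 line(s) (total 0); column heights now [5 3 0 1 2 2 0], max=5
Test piece T rot1 at col 0 (width 2): heights before test = [5 3 0 1 2 2 0]; fits = True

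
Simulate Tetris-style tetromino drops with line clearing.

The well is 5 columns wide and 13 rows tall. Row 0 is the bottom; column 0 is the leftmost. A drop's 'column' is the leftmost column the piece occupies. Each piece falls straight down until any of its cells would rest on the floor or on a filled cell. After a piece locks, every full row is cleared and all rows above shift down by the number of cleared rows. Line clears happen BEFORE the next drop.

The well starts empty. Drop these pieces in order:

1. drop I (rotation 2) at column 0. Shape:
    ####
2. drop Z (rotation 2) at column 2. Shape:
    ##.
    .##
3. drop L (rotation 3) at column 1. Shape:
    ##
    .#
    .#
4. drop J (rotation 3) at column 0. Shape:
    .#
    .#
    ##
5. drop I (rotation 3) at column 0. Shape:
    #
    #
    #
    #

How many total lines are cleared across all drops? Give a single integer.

Answer: 0

Derivation:
Drop 1: I rot2 at col 0 lands with bottom-row=0; cleared 0 line(s) (total 0); column heights now [1 1 1 1 0], max=1
Drop 2: Z rot2 at col 2 lands with bottom-row=1; cleared 0 line(s) (total 0); column heights now [1 1 3 3 2], max=3
Drop 3: L rot3 at col 1 lands with bottom-row=3; cleared 0 line(s) (total 0); column heights now [1 6 6 3 2], max=6
Drop 4: J rot3 at col 0 lands with bottom-row=6; cleared 0 line(s) (total 0); column heights now [7 9 6 3 2], max=9
Drop 5: I rot3 at col 0 lands with bottom-row=7; cleared 0 line(s) (total 0); column heights now [11 9 6 3 2], max=11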